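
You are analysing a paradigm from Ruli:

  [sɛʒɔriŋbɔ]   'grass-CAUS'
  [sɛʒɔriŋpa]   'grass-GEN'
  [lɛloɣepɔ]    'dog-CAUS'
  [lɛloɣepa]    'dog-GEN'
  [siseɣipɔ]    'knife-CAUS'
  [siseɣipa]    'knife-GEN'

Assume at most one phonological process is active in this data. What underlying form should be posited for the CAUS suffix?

/-bɔ/

The CAUS morpheme has two allomorphs, [-bɔ] and [-pɔ].
By contrast the GEN suffix keeps its initial [p] throughout — that segment must be underlying.
So the underlying form is /-bɔ/, and voiced stops become voiceless after a vowel.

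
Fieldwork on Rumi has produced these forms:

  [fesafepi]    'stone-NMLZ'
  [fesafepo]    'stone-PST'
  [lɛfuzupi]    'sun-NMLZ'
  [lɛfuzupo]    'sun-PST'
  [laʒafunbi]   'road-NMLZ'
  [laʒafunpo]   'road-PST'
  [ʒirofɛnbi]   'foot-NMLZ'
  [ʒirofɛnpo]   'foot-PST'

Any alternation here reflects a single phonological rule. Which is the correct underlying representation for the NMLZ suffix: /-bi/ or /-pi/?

/-bi/

The NMLZ suffix surfaces as [-bi] and [-pi], depending on the final segment of the stem.
By contrast the PST suffix keeps its initial [p] throughout — that segment must be underlying.
So the underlying form is /-bi/, and voiced stops become voiceless after a vowel.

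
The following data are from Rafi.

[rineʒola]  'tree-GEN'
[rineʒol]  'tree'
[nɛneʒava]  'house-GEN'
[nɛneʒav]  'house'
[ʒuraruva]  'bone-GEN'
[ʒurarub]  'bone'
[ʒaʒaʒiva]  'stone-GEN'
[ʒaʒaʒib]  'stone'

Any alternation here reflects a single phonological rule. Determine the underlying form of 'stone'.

/ʒaʒaʒib/

The stem for 'stone' ends in [v] in [ʒaʒaʒiva] but [b] in [ʒaʒaʒib].
If /v/ were underlying and a rule turned it into [b] in isolation, 'house' would also alternate; but it has [v] in both [nɛneʒava] and [nɛneʒav].
The underlying segment must be /b/; voiced stops become fricatives between vowels, yielding [v] there.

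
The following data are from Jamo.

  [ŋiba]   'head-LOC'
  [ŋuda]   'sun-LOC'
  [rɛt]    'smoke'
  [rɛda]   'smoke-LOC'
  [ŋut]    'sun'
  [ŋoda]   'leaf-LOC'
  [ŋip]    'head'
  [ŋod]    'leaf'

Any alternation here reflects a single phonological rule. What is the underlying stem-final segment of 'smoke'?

The stem for 'smoke' ends in [t] in [rɛt] but [d] in [rɛda].
Compare 'leaf', with invariant [d] in [ŋod] and [ŋoda]: an analysis with underlying /d/ and a rule producing [t] in isolation would wrongly predict alternation here too.
Therefore /t/ is basic and [d] is derived by intervocalic voicing (voiceless stops become voiced between vowels).

/t/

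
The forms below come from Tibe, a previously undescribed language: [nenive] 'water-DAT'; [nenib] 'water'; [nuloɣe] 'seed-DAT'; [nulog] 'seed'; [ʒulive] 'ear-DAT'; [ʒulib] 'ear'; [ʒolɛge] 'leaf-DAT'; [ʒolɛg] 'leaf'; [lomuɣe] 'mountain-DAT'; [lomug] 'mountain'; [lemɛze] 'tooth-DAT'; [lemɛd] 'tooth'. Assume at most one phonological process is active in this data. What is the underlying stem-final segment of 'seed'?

/ɣ/

'seed' shows [ɣ] ~ [g] at the end of the stem ([nuloɣe] vs [nulog]).
If /g/ were underlying and a rule turned it into [ɣ] before the DAT suffix, 'leaf' would also alternate; but it has [g] in both [ʒolɛge] and [ʒolɛg].
The alternation reflects word-final hardening: voiced fricatives become stops word-finally. /ɣ/ is underlying.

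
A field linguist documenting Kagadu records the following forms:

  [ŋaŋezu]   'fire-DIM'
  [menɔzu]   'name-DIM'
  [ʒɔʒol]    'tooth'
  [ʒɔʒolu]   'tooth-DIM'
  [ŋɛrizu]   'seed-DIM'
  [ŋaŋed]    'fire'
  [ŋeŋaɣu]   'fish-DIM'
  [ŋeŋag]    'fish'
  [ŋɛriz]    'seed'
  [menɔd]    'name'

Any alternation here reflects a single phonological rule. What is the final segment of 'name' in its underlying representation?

/d/

'name' shows [d] ~ [z] at the end of the stem ([menɔd] vs [menɔzu]).
Compare 'seed', with invariant [z] in [ŋɛriz] and [ŋɛrizu]: an analysis with underlying /z/ and a rule producing [d] in isolation would wrongly predict alternation here too.
Therefore /d/ is basic and [z] is derived by intervocalic spirantization (voiced stops become fricatives between vowels).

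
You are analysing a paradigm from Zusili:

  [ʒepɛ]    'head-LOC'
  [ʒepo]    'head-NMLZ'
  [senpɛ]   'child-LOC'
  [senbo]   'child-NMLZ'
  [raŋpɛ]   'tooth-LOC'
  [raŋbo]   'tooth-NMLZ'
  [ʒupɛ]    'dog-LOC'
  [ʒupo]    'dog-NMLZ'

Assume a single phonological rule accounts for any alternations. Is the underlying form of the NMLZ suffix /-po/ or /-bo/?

The NMLZ suffix surfaces as [-bo] and [-po], depending on the final segment of the stem.
The LOC suffix, which begins with [p], is invariant after every stem; so [p] is not altered by any rule here.
The NMLZ suffix is therefore /-bo/ underlyingly, with post-vocalic devoicing: voiced stops become voiceless after a vowel.

/-bo/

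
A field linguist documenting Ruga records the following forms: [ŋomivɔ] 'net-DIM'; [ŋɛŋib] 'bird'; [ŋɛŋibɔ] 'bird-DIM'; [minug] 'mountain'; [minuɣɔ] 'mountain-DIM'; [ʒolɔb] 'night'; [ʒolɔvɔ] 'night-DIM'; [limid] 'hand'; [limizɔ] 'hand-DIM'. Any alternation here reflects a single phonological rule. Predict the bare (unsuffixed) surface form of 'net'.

[ŋomib]

'night' shows [b] ~ [v] at the end of the stem ([ʒolɔb] vs [ʒolɔvɔ]).
The stem 'bird' ([ŋɛŋib], [ŋɛŋibɔ]) shows [b] unchanged in both environments, so [b] cannot be basic with [v] derived before the DIM suffix.
Therefore /v/ is basic and [b] is derived by word-final hardening (voiced fricatives become stops word-finally).
From [ŋomivɔ] the stem 'net' is /ŋomiv/; word-finally this yields [ŋomib].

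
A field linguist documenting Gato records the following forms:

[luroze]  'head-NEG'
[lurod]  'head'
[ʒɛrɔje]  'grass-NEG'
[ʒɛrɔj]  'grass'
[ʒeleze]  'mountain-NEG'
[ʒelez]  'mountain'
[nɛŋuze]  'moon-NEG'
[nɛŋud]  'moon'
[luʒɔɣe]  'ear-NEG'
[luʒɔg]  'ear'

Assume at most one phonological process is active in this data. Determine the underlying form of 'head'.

/lurod/

'head' shows [z] ~ [d] at the end of the stem ([luroze] vs [lurod]).
Compare 'mountain', with invariant [z] in [ʒeleze] and [ʒelez]: an analysis with underlying /z/ and a rule producing [d] in isolation would wrongly predict alternation here too.
Therefore /d/ is basic and [z] is derived by intervocalic spirantization (voiced stops become fricatives between vowels).
Hence 'head' is /lurod/ underlyingly.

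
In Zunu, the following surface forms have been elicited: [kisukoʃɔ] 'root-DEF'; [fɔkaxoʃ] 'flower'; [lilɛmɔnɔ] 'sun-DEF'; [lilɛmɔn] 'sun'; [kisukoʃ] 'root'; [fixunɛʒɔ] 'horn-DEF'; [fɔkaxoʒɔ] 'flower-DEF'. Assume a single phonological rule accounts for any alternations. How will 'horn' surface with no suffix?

In [fɔkaxoʃ] and [fɔkaxoʒɔ] the final segment of 'flower' alternates: [ʃ] ~ [ʒ].
If /ʃ/ were underlying and a rule turned it into [ʒ] before the DEF suffix, 'root' would also alternate; but it has [ʃ] in both [kisukoʃ] and [kisukoʃɔ].
So /ʒ/ is underlying, and a rule of word-final obstruent devoicing — voiced obstruents become voiceless word-finally — gives [ʃ].
The one attested form of 'horn', [fixunɛʒɔ], shows underlying /fixunɛʒ/. Applying the same rule word-finally gives [fixunɛʃ].

[fixunɛʃ]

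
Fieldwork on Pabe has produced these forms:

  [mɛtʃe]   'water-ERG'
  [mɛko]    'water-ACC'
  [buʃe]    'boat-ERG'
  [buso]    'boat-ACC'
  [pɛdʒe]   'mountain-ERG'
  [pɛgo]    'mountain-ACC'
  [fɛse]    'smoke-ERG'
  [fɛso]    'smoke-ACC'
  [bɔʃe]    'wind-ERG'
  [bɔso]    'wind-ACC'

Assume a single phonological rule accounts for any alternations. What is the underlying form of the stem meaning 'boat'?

/buʃ/

'boat' shows [ʃ] ~ [s] at the end of the stem ([buʃe] vs [buso]).
Compare 'smoke', with invariant [s] in [fɛse] and [fɛso]: an analysis with underlying /s/ and a rule producing [ʃ] before the ERG suffix would wrongly predict alternation here too.
Therefore /ʃ/ is basic and [s] is derived by depalatalization (palato-alveolar /tʃ/, /dʒ/ and /ʃ/ become [k], [g] and [s] when no front vowel follows).
So 'boat' = /buʃ/.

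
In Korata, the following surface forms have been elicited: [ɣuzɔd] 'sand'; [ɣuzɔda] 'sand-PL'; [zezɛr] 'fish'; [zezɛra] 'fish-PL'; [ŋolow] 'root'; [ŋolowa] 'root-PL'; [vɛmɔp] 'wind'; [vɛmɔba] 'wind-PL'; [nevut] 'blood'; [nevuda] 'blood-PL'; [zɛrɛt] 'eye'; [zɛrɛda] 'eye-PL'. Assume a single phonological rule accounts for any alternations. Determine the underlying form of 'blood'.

'blood' shows [t] ~ [d] at the end of the stem ([nevut] vs [nevuda]).
If /d/ were underlying and a rule turned it into [t] in isolation, 'sand' would also alternate; but it has [d] in both [ɣuzɔd] and [ɣuzɔda].
The underlying segment must be /t/; voiceless stops become voiced between vowels, yielding [d] there.

/nevut/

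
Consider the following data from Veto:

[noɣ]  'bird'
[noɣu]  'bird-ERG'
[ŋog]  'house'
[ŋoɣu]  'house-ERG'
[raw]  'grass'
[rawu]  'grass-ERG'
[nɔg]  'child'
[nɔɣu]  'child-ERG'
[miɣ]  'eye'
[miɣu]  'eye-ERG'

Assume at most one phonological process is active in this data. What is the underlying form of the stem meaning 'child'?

/nɔg/

The stem for 'child' ends in [g] in [nɔg] but [ɣ] in [nɔɣu].
The stem 'bird' ([noɣ], [noɣu]) shows [ɣ] unchanged in both environments, so [ɣ] cannot be basic with [g] derived in isolation.
Therefore /g/ is basic and [ɣ] is derived by intervocalic spirantization (voiced stops become fricatives between vowels).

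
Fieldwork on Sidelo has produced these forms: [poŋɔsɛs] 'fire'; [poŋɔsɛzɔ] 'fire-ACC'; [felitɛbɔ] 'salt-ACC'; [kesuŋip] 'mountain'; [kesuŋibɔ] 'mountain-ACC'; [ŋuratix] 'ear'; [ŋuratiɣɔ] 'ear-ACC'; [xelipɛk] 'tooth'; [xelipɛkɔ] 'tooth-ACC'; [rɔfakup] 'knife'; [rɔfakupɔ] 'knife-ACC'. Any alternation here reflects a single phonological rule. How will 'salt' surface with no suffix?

The root 'mountain' surfaces as [kesuŋip] and [kesuŋibɔ], with a stem-final [p] ~ [b] alternation.
Compare 'knife', with invariant [p] in [rɔfakup] and [rɔfakupɔ]: an analysis with underlying /p/ and a rule producing [b] before the ACC suffix would wrongly predict alternation here too.
The alternation reflects word-final obstruent devoicing: voiced obstruents become voiceless word-finally. /b/ is underlying.
From [felitɛbɔ] the stem 'salt' is /felitɛb/; word-finally this yields [felitɛp].

[felitɛp]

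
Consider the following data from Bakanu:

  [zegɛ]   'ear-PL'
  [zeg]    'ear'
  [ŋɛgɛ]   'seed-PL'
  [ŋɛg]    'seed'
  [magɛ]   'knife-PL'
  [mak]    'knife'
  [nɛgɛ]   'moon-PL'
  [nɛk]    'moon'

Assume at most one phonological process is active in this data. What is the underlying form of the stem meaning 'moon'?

/nɛk/

The root 'moon' surfaces as [nɛgɛ] and [nɛk], with a stem-final [g] ~ [k] alternation.
Compare 'ear', with invariant [g] in [zegɛ] and [zeg]: an analysis with underlying /g/ and a rule producing [k] in isolation would wrongly predict alternation here too.
The alternation reflects intervocalic voicing: voiceless stops become voiced between vowels. /k/ is underlying.
So 'moon' = /nɛk/.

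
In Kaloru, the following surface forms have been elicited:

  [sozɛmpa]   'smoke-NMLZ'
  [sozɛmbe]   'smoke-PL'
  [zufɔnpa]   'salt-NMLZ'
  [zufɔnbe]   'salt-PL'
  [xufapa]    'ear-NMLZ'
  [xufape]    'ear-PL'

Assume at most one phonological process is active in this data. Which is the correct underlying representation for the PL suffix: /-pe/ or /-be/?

The PL morpheme has two allomorphs, [-be] and [-pe].
The NMLZ suffix, which begins with [p], is invariant after every stem; so [p] is not altered by any rule here.
So the underlying form is /-be/, and voiced stops become voiceless after a vowel.

/-be/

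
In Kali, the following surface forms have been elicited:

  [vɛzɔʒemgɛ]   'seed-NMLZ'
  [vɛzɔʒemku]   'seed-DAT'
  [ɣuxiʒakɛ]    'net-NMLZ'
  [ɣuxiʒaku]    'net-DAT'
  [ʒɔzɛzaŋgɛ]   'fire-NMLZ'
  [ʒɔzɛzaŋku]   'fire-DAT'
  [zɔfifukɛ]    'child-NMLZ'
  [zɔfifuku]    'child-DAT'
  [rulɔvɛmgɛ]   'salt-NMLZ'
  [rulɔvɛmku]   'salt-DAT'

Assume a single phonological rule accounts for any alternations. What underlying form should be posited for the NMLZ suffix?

The NMLZ morpheme has two allomorphs, [-gɛ] and [-kɛ].
By contrast the DAT suffix keeps its initial [k] throughout — that segment must be underlying.
The NMLZ suffix is therefore /-gɛ/ underlyingly, with post-vocalic devoicing: voiced stops become voiceless after a vowel.

/-gɛ/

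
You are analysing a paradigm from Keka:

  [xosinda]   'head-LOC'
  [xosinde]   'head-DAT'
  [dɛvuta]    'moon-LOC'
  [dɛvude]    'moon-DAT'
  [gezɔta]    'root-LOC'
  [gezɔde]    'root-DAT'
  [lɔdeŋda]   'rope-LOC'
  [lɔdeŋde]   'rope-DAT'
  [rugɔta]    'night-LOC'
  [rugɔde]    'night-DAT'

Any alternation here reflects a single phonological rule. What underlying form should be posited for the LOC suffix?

The LOC morpheme has two allomorphs, [-da] and [-ta].
By contrast the DAT suffix keeps its initial [d] throughout — that segment must be underlying.
The LOC suffix is therefore /-ta/ underlyingly, with post-nasal voicing: voiceless stops become voiced after a nasal.

/-ta/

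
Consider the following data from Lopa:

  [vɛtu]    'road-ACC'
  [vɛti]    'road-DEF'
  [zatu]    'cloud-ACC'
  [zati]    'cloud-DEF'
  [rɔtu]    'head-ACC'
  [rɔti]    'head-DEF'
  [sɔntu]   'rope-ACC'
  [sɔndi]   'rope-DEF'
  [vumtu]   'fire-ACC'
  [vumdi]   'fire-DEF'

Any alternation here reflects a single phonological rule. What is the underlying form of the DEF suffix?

The DEF suffix surfaces as [-di] and [-ti], depending on the final segment of the stem.
By contrast the ACC suffix keeps its initial [t] throughout — that segment must be underlying.
The DEF suffix is therefore /-di/ underlyingly, with post-vocalic devoicing: voiced stops become voiceless after a vowel.

/-di/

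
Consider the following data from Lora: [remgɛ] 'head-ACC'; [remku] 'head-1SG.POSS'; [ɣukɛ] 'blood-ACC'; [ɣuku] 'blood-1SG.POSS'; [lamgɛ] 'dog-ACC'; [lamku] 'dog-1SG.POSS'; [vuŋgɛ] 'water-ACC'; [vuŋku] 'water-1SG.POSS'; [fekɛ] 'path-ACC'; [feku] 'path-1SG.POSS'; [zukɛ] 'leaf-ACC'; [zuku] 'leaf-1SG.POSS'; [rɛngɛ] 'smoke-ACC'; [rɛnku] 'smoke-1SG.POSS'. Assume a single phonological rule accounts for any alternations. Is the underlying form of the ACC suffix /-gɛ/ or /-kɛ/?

/-gɛ/

The ACC morpheme has two allomorphs, [-gɛ] and [-kɛ].
The 1SG.POSS suffix, which begins with [k], is invariant after every stem; so [k] is not altered by any rule here.
So the underlying form is /-gɛ/, and voiced stops become voiceless after a vowel.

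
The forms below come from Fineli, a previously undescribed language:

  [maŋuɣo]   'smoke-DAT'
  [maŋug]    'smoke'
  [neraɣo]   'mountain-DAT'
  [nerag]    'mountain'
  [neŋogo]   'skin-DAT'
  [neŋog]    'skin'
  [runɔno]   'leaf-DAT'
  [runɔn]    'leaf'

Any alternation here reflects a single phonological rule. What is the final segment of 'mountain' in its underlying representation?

/ɣ/

In [neraɣo] and [nerag] the final segment of 'mountain' alternates: [ɣ] ~ [g].
If /g/ were underlying and a rule turned it into [ɣ] before the DAT suffix, 'skin' would also alternate; but it has [g] in both [neŋogo] and [neŋog].
The underlying segment must be /ɣ/; voiced fricatives become stops word-finally, yielding [g] there.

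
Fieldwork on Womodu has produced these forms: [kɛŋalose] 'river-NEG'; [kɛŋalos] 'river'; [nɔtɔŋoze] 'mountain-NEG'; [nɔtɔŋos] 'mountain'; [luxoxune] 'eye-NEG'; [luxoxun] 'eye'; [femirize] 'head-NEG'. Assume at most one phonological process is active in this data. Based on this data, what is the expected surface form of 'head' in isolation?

[femiris]

The root 'mountain' surfaces as [nɔtɔŋos] and [nɔtɔŋoze], with a stem-final [s] ~ [z] alternation.
The stem 'river' ([kɛŋalos], [kɛŋalose]) shows [s] unchanged in both environments, so [s] cannot be basic with [z] derived before the NEG suffix.
The underlying segment must be /z/; voiced obstruents become voiceless word-finally, yielding [s] there.
The one attested form of 'head', [femirize], shows underlying /femiriz/. Applying the same rule word-finally gives [femiris].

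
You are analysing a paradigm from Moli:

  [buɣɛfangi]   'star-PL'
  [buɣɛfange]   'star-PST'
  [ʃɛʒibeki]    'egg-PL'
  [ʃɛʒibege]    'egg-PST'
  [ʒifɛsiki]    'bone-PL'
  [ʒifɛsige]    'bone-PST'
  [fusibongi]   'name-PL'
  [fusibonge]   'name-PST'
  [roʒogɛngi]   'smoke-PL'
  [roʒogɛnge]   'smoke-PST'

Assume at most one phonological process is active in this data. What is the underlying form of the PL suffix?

/-ki/

The PL suffix surfaces as [-gi] and [-ki], depending on the final segment of the stem.
By contrast the PST suffix keeps its initial [g] throughout — that segment must be underlying.
The PL suffix is therefore /-ki/ underlyingly, with post-nasal voicing: voiceless stops become voiced after a nasal.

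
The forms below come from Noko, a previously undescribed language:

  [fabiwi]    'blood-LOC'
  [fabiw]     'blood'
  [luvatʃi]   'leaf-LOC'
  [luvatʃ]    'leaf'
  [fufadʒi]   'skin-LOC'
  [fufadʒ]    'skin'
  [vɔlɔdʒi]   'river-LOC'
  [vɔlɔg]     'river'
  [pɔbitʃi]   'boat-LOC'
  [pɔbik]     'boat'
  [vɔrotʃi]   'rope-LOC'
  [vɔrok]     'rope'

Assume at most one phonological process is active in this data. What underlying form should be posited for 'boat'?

The stem for 'boat' ends in [tʃ] in [pɔbitʃi] but [k] in [pɔbik].
Compare 'leaf', with invariant [tʃ] in [luvatʃi] and [luvatʃ]: an analysis with underlying /tʃ/ and a rule producing [k] in isolation would wrongly predict alternation here too.
Therefore /k/ is basic and [tʃ] is derived by palatalization before a front vowel (/k/ and /g/ become palato-alveolar [tʃ] and [dʒ] before a front vowel).

/pɔbik/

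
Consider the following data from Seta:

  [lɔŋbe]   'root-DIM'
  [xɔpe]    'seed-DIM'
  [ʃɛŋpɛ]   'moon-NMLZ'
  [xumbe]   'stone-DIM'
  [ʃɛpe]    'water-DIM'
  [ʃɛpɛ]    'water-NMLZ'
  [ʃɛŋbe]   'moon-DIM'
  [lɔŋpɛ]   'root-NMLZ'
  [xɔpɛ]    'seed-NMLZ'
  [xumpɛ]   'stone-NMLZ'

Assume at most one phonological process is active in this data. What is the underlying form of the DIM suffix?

The DIM morpheme has two allomorphs, [-be] and [-pe].
By contrast the NMLZ suffix keeps its initial [p] throughout — that segment must be underlying.
The DIM suffix is therefore /-be/ underlyingly, with post-vocalic devoicing: voiced stops become voiceless after a vowel.

/-be/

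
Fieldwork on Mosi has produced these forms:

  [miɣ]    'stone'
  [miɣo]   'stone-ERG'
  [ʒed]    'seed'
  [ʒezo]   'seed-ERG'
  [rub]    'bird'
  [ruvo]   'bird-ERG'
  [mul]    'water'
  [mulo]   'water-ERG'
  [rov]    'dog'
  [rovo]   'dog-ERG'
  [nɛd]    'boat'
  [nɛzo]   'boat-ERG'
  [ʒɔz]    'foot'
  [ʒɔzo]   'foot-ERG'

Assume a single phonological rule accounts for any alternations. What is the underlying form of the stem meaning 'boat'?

The stem for 'boat' ends in [d] in [nɛd] but [z] in [nɛzo].
But 'foot' keeps [z] in both environments ([ʒɔz], [ʒɔzo]), so there is no rule changing /z/ to [d] in isolation.
Therefore /d/ is basic and [z] is derived by intervocalic spirantization (voiced stops become fricatives between vowels).
Hence 'boat' is /nɛd/ underlyingly.

/nɛd/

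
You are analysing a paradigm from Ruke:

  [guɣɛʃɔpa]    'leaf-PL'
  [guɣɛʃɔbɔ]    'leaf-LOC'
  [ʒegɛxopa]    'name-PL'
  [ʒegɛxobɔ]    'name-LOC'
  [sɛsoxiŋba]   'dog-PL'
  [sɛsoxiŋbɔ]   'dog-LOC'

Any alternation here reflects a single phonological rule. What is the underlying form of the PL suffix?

/-pa/

The PL morpheme has two allomorphs, [-ba] and [-pa].
By contrast the LOC suffix keeps its initial [b] throughout — that segment must be underlying.
So the underlying form is /-pa/, and voiceless stops become voiced after a nasal.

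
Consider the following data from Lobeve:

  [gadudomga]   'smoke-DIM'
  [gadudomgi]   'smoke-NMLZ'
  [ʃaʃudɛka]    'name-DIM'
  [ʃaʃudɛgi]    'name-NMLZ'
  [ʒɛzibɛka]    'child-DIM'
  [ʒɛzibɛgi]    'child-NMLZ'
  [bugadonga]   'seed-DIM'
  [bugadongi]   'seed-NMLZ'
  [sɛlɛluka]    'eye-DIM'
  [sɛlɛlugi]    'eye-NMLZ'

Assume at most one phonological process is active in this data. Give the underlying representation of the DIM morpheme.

/-ka/

The DIM morpheme has two allomorphs, [-ga] and [-ka].
The NMLZ suffix, which begins with [g], is invariant after every stem; so [g] is not altered by any rule here.
The DIM suffix is therefore /-ka/ underlyingly, with post-nasal voicing: voiceless stops become voiced after a nasal.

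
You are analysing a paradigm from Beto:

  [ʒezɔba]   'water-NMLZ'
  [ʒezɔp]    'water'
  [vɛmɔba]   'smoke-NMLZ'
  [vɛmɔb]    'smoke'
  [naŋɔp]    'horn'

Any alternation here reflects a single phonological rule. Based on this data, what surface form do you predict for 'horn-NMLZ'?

[naŋɔba]

'water' shows [b] ~ [p] at the end of the stem ([ʒezɔba] vs [ʒezɔp]).
If /b/ were underlying and a rule turned it into [p] in isolation, 'smoke' would also alternate; but it has [b] in both [vɛmɔba] and [vɛmɔb].
Therefore /p/ is basic and [b] is derived by intervocalic voicing (voiceless stops become voiced between vowels).
The one attested form of 'horn', [naŋɔp], shows underlying /naŋɔp/. Applying the same rule between vowels gives [naŋɔba].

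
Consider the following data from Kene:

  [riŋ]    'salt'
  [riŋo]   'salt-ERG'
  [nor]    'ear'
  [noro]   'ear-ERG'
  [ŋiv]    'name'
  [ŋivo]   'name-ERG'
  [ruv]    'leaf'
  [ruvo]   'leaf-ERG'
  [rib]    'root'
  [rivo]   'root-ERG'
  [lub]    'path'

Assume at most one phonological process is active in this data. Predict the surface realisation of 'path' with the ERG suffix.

The root 'root' surfaces as [rib] and [rivo], with a stem-final [b] ~ [v] alternation.
Compare 'leaf', with invariant [v] in [ruv] and [ruvo]: an analysis with underlying /v/ and a rule producing [b] in isolation would wrongly predict alternation here too.
Therefore /b/ is basic and [v] is derived by intervocalic spirantization (voiced stops become fricatives between vowels).
From [lub] the stem 'path' is /lub/; between vowels this yields [luvo].

[luvo]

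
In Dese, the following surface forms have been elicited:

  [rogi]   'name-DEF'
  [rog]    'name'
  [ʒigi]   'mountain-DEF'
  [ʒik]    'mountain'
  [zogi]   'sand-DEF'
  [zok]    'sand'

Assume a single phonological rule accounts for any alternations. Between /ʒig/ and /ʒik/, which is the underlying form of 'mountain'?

'mountain' shows [g] ~ [k] at the end of the stem ([ʒigi] vs [ʒik]).
Compare 'name', with invariant [g] in [rogi] and [rog]: an analysis with underlying /g/ and a rule producing [k] in isolation would wrongly predict alternation here too.
So /k/ is underlying, and a rule of intervocalic voicing — voiceless stops become voiced between vowels — gives [g].

/ʒik/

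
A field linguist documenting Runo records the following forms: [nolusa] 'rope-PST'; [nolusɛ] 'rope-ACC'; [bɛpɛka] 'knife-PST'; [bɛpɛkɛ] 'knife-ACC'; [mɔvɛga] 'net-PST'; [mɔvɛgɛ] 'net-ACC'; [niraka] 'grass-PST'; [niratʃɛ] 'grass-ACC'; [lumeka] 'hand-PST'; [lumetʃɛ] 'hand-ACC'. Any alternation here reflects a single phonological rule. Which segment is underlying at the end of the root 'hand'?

'hand' shows [k] ~ [tʃ] at the end of the stem ([lumeka] vs [lumetʃɛ]).
The stem 'knife' ([bɛpɛka], [bɛpɛkɛ]) shows [k] unchanged in both environments, so [k] cannot be basic with [tʃ] derived before the ACC suffix.
Therefore /tʃ/ is basic and [k] is derived by depalatalization (palato-alveolar /tʃ/ becomes [k] when no front vowel follows).

/tʃ/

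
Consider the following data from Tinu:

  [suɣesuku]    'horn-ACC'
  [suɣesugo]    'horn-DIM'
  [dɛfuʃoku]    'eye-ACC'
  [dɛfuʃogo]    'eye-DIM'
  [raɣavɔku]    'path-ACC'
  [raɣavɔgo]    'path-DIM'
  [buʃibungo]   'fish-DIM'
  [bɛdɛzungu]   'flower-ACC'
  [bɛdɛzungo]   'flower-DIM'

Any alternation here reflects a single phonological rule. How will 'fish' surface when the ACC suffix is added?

[buʃibungu]

The ACC suffix surfaces as [-gu] and [-ku], depending on the final segment of the stem.
The DIM suffix, which begins with [g], is invariant after every stem; so [g] is not altered by any rule here.
So the underlying form is /-ku/, and voiceless stops become voiced after a nasal.
After 'fish', which ends in a nasal, the suffix surfaces as [-gu], giving [buʃibungu].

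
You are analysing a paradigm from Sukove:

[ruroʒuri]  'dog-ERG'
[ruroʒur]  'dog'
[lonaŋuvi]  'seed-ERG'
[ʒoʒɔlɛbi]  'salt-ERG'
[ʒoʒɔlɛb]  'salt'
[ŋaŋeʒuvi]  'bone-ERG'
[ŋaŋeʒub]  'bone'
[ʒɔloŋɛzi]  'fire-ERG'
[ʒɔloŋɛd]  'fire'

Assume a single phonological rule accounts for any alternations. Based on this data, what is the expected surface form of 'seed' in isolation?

[lonaŋub]

In [ŋaŋeʒuvi] and [ŋaŋeʒub] the final segment of 'bone' alternates: [v] ~ [b].
The stem 'salt' ([ʒoʒɔlɛbi], [ʒoʒɔlɛb]) shows [b] unchanged in both environments, so [b] cannot be basic with [v] derived before the ERG suffix.
Therefore /v/ is basic and [b] is derived by word-final hardening (voiced fricatives become stops word-finally).
From [lonaŋuvi] the stem 'seed' is /lonaŋuv/; word-finally this yields [lonaŋub].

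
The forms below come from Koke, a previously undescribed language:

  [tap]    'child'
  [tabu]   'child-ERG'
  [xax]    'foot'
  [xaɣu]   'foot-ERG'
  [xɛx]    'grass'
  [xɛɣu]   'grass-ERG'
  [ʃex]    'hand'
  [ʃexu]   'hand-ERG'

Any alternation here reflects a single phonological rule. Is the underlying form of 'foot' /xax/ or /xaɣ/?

The stem for 'foot' ends in [x] in [xax] but [ɣ] in [xaɣu].
But 'hand' keeps [x] in both environments ([ʃex], [ʃexu]), so there is no rule changing /x/ to [ɣ] before the ERG suffix.
The underlying segment must be /ɣ/; voiced obstruents become voiceless word-finally, yielding [x] there.

/xaɣ/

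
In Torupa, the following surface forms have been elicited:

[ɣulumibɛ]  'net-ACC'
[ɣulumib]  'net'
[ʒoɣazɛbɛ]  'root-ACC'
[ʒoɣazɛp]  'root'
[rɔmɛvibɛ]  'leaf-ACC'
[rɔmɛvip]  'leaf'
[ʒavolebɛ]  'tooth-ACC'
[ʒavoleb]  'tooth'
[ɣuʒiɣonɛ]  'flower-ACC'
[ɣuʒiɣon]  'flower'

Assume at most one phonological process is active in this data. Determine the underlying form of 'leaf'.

/rɔmɛvip/

In [rɔmɛvibɛ] and [rɔmɛvip] the final segment of 'leaf' alternates: [b] ~ [p].
If /b/ were underlying and a rule turned it into [p] in isolation, 'tooth' would also alternate; but it has [b] in both [ʒavolebɛ] and [ʒavoleb].
The alternation reflects intervocalic voicing: voiceless stops become voiced between vowels. /p/ is underlying.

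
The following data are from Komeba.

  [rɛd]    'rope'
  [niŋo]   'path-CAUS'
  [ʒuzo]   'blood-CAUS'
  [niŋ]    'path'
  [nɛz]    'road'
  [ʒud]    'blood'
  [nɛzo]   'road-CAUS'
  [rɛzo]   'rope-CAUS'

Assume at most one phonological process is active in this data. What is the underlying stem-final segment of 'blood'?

/d/

'blood' shows [d] ~ [z] at the end of the stem ([ʒud] vs [ʒuzo]).
Compare 'road', with invariant [z] in [nɛz] and [nɛzo]: an analysis with underlying /z/ and a rule producing [d] in isolation would wrongly predict alternation here too.
The alternation reflects intervocalic spirantization: voiced stops become fricatives between vowels. /d/ is underlying.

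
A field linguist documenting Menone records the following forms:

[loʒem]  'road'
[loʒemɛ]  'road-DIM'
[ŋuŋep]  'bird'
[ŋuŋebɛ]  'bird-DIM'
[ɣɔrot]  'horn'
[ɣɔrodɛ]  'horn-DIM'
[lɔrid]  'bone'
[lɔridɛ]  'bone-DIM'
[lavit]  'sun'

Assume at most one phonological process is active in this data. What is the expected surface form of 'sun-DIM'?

The root 'horn' surfaces as [ɣɔrot] and [ɣɔrodɛ], with a stem-final [t] ~ [d] alternation.
Compare 'bone', with invariant [d] in [lɔrid] and [lɔridɛ]: an analysis with underlying /d/ and a rule producing [t] in isolation would wrongly predict alternation here too.
The underlying segment must be /t/; voiceless stops become voiced between vowels, yielding [d] there.
From [lavit] the stem 'sun' is /lavit/; between vowels this yields [lavidɛ].

[lavidɛ]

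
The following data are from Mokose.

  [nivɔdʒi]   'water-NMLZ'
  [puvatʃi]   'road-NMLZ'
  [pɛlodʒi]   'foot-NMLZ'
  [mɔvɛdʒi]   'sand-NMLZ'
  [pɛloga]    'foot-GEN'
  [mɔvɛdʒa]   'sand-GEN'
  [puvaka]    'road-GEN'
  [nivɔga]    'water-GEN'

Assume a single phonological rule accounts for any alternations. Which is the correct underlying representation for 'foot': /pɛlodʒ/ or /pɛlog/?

/pɛlog/

'foot' shows [g] ~ [dʒ] at the end of the stem ([pɛloga] vs [pɛlodʒi]).
If /dʒ/ were underlying and a rule turned it into [g] before the GEN suffix, 'sand' would also alternate; but it has [dʒ] in both [mɔvɛdʒa] and [mɔvɛdʒi].
The alternation reflects palatalization before a front vowel: /k/ and /g/ become palato-alveolar [tʃ] and [dʒ] before a front vowel. /g/ is underlying.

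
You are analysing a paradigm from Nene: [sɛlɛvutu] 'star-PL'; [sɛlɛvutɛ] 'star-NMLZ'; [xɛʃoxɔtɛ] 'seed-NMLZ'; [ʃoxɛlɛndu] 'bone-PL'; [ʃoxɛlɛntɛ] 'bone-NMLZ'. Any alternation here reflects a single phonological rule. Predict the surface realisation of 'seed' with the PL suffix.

The PL morpheme has two allomorphs, [-du] and [-tu].
The NMLZ suffix, which begins with [t], is invariant after every stem; so [t] is not altered by any rule here.
So the underlying form is /-du/, and voiced stops become voiceless after a vowel.
After 'seed', which ends in a vowel, the suffix surfaces as [-tu], giving [xɛʃoxɔtu].

[xɛʃoxɔtu]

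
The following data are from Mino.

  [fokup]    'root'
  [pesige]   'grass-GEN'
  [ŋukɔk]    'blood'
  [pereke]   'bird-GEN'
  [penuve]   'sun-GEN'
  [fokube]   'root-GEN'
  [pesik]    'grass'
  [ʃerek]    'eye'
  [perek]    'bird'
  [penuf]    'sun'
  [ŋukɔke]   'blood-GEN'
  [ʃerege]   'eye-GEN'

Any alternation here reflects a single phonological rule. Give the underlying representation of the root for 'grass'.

/pesig/

'grass' shows [k] ~ [g] at the end of the stem ([pesik] vs [pesige]).
Compare 'bird', with invariant [k] in [perek] and [pereke]: an analysis with underlying /k/ and a rule producing [g] before the GEN suffix would wrongly predict alternation here too.
The underlying segment must be /g/; voiced obstruents become voiceless word-finally, yielding [k] there.
Hence 'grass' is /pesig/ underlyingly.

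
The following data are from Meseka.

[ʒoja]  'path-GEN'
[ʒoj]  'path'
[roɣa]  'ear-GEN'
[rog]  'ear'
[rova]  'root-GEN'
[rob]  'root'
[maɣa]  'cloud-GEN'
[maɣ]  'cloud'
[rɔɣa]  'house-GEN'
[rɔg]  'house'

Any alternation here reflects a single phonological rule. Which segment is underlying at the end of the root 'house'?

In [rɔɣa] and [rɔg] the final segment of 'house' alternates: [ɣ] ~ [g].
But 'cloud' keeps [ɣ] in both environments ([maɣa], [maɣ]), so there is no rule changing /ɣ/ to [g] in isolation.
Therefore /g/ is basic and [ɣ] is derived by intervocalic spirantization (voiced stops become fricatives between vowels).

/g/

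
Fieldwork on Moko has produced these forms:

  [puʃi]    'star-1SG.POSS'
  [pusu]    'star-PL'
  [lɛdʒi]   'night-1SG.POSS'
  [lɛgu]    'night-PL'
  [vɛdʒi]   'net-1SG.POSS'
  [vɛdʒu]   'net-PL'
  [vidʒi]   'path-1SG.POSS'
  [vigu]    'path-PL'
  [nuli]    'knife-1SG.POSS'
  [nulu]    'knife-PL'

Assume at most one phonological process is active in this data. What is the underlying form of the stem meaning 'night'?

'night' shows [dʒ] ~ [g] at the end of the stem ([lɛdʒi] vs [lɛgu]).
Compare 'net', with invariant [dʒ] in [vɛdʒi] and [vɛdʒu]: an analysis with underlying /dʒ/ and a rule producing [g] before the PL suffix would wrongly predict alternation here too.
So /g/ is underlying, and a rule of palatalization before a front vowel — /g/ and /s/ become palato-alveolar [dʒ] and [ʃ] before a front vowel — gives [dʒ].

/lɛg/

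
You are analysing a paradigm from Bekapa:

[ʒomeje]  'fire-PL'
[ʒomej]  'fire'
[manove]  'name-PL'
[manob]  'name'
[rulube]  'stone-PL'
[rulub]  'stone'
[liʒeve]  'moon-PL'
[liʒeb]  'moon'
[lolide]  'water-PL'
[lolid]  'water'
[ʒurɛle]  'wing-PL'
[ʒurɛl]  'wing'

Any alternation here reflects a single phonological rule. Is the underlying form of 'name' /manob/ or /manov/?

'name' shows [v] ~ [b] at the end of the stem ([manove] vs [manob]).
The stem 'stone' ([rulube], [rulub]) shows [b] unchanged in both environments, so [b] cannot be basic with [v] derived before the PL suffix.
So /v/ is underlying, and a rule of word-final hardening — voiced fricatives become stops word-finally — gives [b].

/manov/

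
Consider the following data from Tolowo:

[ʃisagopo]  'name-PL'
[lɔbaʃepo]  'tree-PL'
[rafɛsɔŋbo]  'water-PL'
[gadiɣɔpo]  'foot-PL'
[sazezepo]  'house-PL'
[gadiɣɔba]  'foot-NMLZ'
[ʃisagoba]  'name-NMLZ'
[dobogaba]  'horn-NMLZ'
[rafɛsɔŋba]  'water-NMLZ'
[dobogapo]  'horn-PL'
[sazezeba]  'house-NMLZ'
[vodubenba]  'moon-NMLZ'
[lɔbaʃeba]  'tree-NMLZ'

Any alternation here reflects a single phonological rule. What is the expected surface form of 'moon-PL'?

The PL morpheme has two allomorphs, [-bo] and [-po].
By contrast the NMLZ suffix keeps its initial [b] throughout — that segment must be underlying.
So the underlying form is /-po/, and voiceless stops become voiced after a nasal.
After 'moon', which ends in a nasal, the suffix surfaces as [-bo], giving [vodubenbo].

[vodubenbo]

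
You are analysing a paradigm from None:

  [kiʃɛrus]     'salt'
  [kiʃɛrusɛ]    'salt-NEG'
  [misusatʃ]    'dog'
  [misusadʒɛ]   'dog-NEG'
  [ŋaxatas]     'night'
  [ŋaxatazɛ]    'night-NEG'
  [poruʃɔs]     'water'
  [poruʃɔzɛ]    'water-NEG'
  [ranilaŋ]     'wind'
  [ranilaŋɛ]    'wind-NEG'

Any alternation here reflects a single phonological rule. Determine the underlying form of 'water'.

In [poruʃɔs] and [poruʃɔzɛ] the final segment of 'water' alternates: [s] ~ [z].
But 'salt' keeps [s] in both environments ([kiʃɛrus], [kiʃɛrusɛ]), so there is no rule changing /s/ to [z] before the NEG suffix.
The underlying segment must be /z/; voiced obstruents become voiceless word-finally, yielding [s] there.
Hence 'water' is /poruʃɔz/ underlyingly.

/poruʃɔz/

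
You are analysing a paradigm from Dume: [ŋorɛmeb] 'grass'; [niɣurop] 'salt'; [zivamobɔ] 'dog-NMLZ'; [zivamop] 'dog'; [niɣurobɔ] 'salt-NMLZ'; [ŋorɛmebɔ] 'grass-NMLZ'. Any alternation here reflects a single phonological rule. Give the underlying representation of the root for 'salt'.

/niɣurop/

'salt' shows [p] ~ [b] at the end of the stem ([niɣurop] vs [niɣurobɔ]).
Compare 'grass', with invariant [b] in [ŋorɛmeb] and [ŋorɛmebɔ]: an analysis with underlying /b/ and a rule producing [p] in isolation would wrongly predict alternation here too.
Therefore /p/ is basic and [b] is derived by intervocalic voicing (voiceless stops become voiced between vowels).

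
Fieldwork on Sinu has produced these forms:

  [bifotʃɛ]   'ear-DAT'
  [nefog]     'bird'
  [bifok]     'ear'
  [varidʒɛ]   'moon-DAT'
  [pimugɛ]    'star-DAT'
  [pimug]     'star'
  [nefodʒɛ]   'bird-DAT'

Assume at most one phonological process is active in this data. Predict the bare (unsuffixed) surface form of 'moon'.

'bird' shows [g] ~ [dʒ] at the end of the stem ([nefog] vs [nefodʒɛ]).
If /g/ were underlying and a rule turned it into [dʒ] before the DAT suffix, 'star' would also alternate; but it has [g] in both [pimug] and [pimugɛ].
The alternation reflects depalatalization: palato-alveolar /tʃ/ and /dʒ/ become [k] and [g] when no front vowel follows. /dʒ/ is underlying.
The one attested form of 'moon', [varidʒɛ], shows underlying /varidʒ/. Applying the same rule when no front vowel follows gives [varig].

[varig]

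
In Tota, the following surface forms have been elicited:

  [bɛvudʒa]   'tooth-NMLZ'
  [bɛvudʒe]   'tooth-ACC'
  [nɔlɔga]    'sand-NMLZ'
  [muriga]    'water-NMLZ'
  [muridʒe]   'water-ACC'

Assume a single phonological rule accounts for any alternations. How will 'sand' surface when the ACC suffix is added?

[nɔlɔdʒe]

In [muriga] and [muridʒe] the final segment of 'water' alternates: [g] ~ [dʒ].
Compare 'tooth', with invariant [dʒ] in [bɛvudʒa] and [bɛvudʒe]: an analysis with underlying /dʒ/ and a rule producing [g] before the NMLZ suffix would wrongly predict alternation here too.
The underlying segment must be /g/; /g/ becomes palato-alveolar [dʒ] before a front vowel, yielding [dʒ] there.
The one attested form of 'sand', [nɔlɔga], shows underlying /nɔlɔg/. Applying the same rule before a front vowel gives [nɔlɔdʒe].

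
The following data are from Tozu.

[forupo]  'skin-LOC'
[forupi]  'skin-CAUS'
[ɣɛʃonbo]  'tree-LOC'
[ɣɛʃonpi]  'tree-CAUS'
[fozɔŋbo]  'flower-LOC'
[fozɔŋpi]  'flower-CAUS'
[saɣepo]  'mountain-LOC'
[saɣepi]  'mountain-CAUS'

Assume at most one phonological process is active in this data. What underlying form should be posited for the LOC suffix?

/-bo/

The LOC suffix surfaces as [-bo] and [-po], depending on the final segment of the stem.
By contrast the CAUS suffix keeps its initial [p] throughout — that segment must be underlying.
So the underlying form is /-bo/, and voiced stops become voiceless after a vowel.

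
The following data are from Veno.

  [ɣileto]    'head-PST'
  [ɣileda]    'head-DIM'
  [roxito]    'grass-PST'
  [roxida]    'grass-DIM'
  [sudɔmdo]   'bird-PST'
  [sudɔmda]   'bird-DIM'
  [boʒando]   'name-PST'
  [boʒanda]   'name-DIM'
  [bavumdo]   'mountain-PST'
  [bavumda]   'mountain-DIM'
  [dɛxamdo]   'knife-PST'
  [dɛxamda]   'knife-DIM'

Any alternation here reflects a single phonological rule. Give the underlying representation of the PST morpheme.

/-to/

The PST morpheme has two allomorphs, [-do] and [-to].
By contrast the DIM suffix keeps its initial [d] throughout — that segment must be underlying.
The PST suffix is therefore /-to/ underlyingly, with post-nasal voicing: voiceless stops become voiced after a nasal.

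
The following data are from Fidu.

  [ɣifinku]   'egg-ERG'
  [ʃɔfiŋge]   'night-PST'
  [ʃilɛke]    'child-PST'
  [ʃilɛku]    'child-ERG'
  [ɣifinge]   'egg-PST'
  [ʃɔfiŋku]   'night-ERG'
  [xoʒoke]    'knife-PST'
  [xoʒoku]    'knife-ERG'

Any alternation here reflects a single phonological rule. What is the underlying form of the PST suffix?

/-ge/

The PST suffix surfaces as [-ge] and [-ke], depending on the final segment of the stem.
By contrast the ERG suffix keeps its initial [k] throughout — that segment must be underlying.
The PST suffix is therefore /-ge/ underlyingly, with post-vocalic devoicing: voiced stops become voiceless after a vowel.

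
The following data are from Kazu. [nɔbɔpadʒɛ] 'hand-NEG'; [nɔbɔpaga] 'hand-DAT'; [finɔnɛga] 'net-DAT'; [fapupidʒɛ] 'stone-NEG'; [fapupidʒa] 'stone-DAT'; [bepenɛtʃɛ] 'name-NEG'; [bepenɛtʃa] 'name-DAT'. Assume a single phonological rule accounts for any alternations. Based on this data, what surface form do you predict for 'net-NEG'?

[finɔnɛdʒɛ]

'hand' shows [dʒ] ~ [g] at the end of the stem ([nɔbɔpadʒɛ] vs [nɔbɔpaga]).
Compare 'stone', with invariant [dʒ] in [fapupidʒɛ] and [fapupidʒa]: an analysis with underlying /dʒ/ and a rule producing [g] before the DAT suffix would wrongly predict alternation here too.
Therefore /g/ is basic and [dʒ] is derived by palatalization before a front vowel (/g/ becomes palato-alveolar [dʒ] before a front vowel).
The one attested form of 'net', [finɔnɛga], shows underlying /finɔnɛg/. Applying the same rule before a front vowel gives [finɔnɛdʒɛ].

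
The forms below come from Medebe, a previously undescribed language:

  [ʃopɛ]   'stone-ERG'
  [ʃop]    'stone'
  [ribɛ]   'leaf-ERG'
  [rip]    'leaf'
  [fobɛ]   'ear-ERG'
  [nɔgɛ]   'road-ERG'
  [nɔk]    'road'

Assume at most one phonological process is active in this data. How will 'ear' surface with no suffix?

The root 'leaf' surfaces as [ribɛ] and [rip], with a stem-final [b] ~ [p] alternation.
The stem 'stone' ([ʃopɛ], [ʃop]) shows [p] unchanged in both environments, so [p] cannot be basic with [b] derived before the ERG suffix.
So /b/ is underlying, and a rule of word-final obstruent devoicing — voiced obstruents become voiceless word-finally — gives [p].
The one attested form of 'ear', [fobɛ], shows underlying /fob/. Applying the same rule word-finally gives [fop].

[fop]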